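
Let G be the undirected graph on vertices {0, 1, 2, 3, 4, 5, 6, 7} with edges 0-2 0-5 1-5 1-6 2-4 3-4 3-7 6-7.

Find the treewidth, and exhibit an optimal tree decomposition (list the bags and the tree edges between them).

Treewidth 2.
Bags: B1 = {0, 2, 5}  B2 = {1, 2, 5}  B3 = {1, 2, 6}  B4 = {2, 6, 7}  B5 = {2, 3, 7}  B6 = {2, 3, 4}
Tree: B1–B2, B2–B3, B3–B4, B4–B5, B5–B6

Every bag has size at most 3, so the width is 3 − 1 = 2 and tw(G) ≤ 2. For the lower bound, G contains the cycle 2–0–5–1–6–7–3–4–2, so G is not a forest; only forests have treewidth ≤ 1, hence tw(G) ≥ 2. Combining the bounds, tw(G) = 2.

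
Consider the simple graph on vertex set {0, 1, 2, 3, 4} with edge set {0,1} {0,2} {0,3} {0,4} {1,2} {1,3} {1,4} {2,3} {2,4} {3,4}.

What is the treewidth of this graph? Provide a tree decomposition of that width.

Treewidth 4.
One optimal decomposition is:
Bags: B1 = {0, 1, 2, 3, 4}
Tree: (single bag)

With just one bag of size 5, the width is 5 − 1 = 4, so tw(G) ≤ 4. Conversely, {0, 1, 2, 3, 4} is a clique of size 5, and the vertices of any clique must share a bag in every tree decomposition; so some bag has ≥ 5 vertices and tw(G) ≥ 4. Therefore the treewidth is 4.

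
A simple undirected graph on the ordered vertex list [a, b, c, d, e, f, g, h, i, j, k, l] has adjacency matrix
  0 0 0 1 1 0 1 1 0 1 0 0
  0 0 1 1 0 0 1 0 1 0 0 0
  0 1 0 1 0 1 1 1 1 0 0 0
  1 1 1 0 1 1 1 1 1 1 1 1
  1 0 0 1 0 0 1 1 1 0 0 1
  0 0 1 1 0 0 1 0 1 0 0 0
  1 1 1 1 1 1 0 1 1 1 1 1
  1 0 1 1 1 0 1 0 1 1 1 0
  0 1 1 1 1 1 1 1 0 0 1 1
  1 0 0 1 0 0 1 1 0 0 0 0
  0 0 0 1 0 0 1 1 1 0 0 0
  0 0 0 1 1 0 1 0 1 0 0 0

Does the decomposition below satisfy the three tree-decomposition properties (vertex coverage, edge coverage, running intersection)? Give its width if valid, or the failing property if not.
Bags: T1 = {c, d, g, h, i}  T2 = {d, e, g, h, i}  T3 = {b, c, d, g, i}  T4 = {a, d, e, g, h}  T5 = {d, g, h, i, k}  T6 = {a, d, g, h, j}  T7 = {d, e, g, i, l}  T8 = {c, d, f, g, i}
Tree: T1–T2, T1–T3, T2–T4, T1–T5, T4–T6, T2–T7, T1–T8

Yes; width 4.

Vertex coverage: the bags together contain {a, b, c, d, e, f, g, h, i, j, k, l}, the full vertex set. Edge coverage: each edge of G has both endpoints in at least one bag. Running intersection: for every vertex, the bags containing it form a connected subtree. All three properties hold, so this is a valid tree decomposition of width max|bag| − 1 = 4, and hence tw(G) ≤ 4.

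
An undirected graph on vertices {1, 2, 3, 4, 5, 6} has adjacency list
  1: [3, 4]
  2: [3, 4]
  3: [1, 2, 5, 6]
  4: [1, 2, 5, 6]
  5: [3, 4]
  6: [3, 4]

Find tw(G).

A width-2 tree decomposition is:
Bags: B1 = {1, 3, 4}  B2 = {2, 3, 4}  B3 = {3, 4, 5}  B4 = {3, 4, 6}
Tree: B1–B2, B2–B3, B3–B4
Every bag has size at most 3, so the width is 3 − 1 = 2 and tw(G) ≤ 2. The edges 1–3–2–4–1 form a cycle, so G is not a tree and its treewidth is at least 2. Therefore the treewidth is 2.

2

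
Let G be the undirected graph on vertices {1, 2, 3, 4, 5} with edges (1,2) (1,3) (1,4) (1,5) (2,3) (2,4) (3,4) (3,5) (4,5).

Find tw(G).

A width-3 tree decomposition is:
Bags: B1 = {1, 2, 3, 4}  B2 = {1, 3, 4, 5}
Tree: B1–B2
Each bag holds 4 vertices, so the decomposition has width 3, which upper-bounds the treewidth. Conversely, {1, 2, 3, 4} is a clique of size 4, and the vertices of any clique must share a bag in every tree decomposition; so some bag has ≥ 4 vertices and tw(G) ≥ 3. Combining the bounds, tw(G) = 3.

3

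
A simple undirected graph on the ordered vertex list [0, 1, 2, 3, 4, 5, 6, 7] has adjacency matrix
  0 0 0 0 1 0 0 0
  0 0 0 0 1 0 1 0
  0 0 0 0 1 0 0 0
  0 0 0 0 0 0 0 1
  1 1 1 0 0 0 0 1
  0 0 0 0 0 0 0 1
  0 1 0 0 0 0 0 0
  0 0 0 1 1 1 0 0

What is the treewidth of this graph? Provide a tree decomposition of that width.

Treewidth 1.
One optimal decomposition is:
Bags: B1 = {4, 7}  B2 = {1, 4}  B3 = {0, 4}  B4 = {3, 7}  B5 = {1, 6}  B6 = {2, 4}  B7 = {5, 7}
Tree: B1–B2, B1–B3, B1–B4, B2–B5, B3–B6, B1–B7

Each bag holds 2 vertices, so the decomposition has width 1, which upper-bounds the treewidth. Any graph with an edge has treewidth ≥ 1, and G has the edge 7–4. Therefore the treewidth is 1.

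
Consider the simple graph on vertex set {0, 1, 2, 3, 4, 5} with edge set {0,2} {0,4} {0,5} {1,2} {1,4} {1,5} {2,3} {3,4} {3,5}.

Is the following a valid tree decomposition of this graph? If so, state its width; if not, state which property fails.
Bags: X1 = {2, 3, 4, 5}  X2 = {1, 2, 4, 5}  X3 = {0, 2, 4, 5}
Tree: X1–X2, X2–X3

Yes; width 3.

Checking the three conditions: (i) the bags cover all of {0, 1, 2, 3, 4, 5}; (ii) for each edge, some bag contains both endpoints; (iii) the bags containing any fixed vertex form a subtree. All hold, so the decomposition is valid with width 4 − 1 = 3.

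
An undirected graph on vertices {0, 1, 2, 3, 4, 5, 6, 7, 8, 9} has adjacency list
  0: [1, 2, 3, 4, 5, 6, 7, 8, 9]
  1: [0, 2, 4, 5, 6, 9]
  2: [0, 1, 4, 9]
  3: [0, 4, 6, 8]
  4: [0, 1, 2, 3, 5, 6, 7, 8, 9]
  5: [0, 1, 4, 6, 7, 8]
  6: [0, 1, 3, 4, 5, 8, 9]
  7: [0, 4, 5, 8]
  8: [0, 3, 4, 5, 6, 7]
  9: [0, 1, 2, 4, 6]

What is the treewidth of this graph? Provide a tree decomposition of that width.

Treewidth 4.
Bags: B1 = {0, 1, 4, 5, 6}  B2 = {0, 1, 4, 6, 9}  B3 = {0, 1, 2, 4, 9}  B4 = {0, 4, 5, 6, 8}  B5 = {0, 4, 5, 7, 8}  B6 = {0, 3, 4, 6, 8}
Tree: B1–B2, B2–B3, B1–B4, B4–B5, B4–B6

Each bag holds 5 vertices, so the decomposition has width 4, which upper-bounds the treewidth. Conversely, {0, 1, 2, 4, 9} is a clique of size 5, and the vertices of any clique must share a bag in every tree decomposition; so some bag has ≥ 5 vertices and tw(G) ≥ 4. The upper and lower bounds meet at 4, so that is the treewidth.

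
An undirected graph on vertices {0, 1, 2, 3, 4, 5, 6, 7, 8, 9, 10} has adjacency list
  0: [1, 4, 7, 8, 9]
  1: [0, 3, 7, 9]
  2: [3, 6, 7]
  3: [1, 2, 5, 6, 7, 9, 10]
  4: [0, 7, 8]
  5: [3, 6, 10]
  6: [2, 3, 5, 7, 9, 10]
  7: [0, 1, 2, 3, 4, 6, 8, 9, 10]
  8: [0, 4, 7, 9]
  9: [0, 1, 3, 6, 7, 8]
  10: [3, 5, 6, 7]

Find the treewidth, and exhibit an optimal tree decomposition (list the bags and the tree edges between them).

The largest bag has 4 vertices, giving width 3; this decomposition certifies tw(G) ≤ 3. On the other hand G contains the 4-clique {3, 5, 6, 10}. A clique must lie in a single bag of any decomposition, so no decomposition can have width below 3. Therefore the treewidth is 3.

Treewidth 3.
One such decomposition:
Bags: B1 = {1, 3, 7, 9}  B2 = {3, 6, 7, 9}  B3 = {0, 1, 7, 9}  B4 = {0, 7, 8, 9}  B5 = {0, 4, 7, 8}  B6 = {3, 6, 7, 10}  B7 = {3, 5, 6, 10}  B8 = {2, 3, 6, 7}
Tree: B1–B2, B1–B3, B3–B4, B4–B5, B2–B6, B6–B7, B2–B8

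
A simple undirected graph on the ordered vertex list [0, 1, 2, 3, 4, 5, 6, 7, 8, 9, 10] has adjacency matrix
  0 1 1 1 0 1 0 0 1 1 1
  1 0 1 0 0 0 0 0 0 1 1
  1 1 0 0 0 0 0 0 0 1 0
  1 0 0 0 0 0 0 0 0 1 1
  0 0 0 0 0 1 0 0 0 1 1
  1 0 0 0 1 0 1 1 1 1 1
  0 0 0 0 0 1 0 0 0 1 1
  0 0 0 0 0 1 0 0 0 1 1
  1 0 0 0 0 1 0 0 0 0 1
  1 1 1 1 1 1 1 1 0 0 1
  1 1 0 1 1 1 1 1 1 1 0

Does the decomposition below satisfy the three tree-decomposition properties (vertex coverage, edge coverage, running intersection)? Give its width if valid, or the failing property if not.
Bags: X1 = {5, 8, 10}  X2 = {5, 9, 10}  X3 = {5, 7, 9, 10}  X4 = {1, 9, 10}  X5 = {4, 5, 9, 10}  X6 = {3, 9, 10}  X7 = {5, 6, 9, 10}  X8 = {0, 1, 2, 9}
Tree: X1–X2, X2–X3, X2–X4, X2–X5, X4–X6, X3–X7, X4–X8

A tree decomposition must satisfy three properties: every vertex lies in some bag; for every edge, both endpoints lie together in some bag; and for every vertex, the bags containing it form a connected subtree. Here edge (0,8) lies in no bag, so the decomposition is invalid.

No — edge (0,8) lies in no bag.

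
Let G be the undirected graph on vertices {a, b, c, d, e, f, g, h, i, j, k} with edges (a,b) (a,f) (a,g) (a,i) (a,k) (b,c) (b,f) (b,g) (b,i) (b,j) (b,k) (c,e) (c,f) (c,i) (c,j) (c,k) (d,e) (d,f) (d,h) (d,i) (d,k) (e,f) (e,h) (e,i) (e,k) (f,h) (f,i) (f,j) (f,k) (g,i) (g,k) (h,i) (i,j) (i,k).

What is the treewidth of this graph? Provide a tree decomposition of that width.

The largest bag has 5 vertices, giving width 4; this decomposition certifies tw(G) ≤ 4. For the lower bound, the 5 vertices {a, b, g, i, k} are pairwise adjacent, and any tree decomposition puts a clique entirely inside one bag — forcing width ≥ 4. Hence tw(G) = 4 exactly.

Treewidth 4.
One such decomposition:
Bags: B1 = {c, e, f, i, k}  B2 = {b, c, f, i, k}  B3 = {b, c, f, i, j}  B4 = {a, b, f, i, k}  B5 = {d, e, f, i, k}  B6 = {d, e, f, h, i}  B7 = {a, b, g, i, k}
Tree: B1–B2, B2–B3, B2–B4, B1–B5, B5–B6, B4–B7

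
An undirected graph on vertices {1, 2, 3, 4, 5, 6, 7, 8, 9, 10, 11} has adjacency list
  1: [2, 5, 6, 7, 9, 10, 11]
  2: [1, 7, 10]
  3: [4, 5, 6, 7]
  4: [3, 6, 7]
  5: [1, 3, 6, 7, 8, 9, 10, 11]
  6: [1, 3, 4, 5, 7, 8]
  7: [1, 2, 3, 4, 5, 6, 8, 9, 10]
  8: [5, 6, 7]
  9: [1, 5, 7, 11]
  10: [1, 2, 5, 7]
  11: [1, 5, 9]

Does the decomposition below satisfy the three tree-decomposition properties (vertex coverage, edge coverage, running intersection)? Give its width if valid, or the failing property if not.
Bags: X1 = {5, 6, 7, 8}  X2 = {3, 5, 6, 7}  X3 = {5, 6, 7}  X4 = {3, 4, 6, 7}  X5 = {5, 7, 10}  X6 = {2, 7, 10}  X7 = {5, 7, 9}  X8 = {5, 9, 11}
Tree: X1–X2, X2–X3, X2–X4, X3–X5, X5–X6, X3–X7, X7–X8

A tree decomposition must satisfy three properties: every vertex lies in some bag; for every edge, both endpoints lie together in some bag; and for every vertex, the bags containing it form a connected subtree. Here vertex 1 appears in no bag, so the decomposition is invalid.

No — vertex 1 appears in no bag.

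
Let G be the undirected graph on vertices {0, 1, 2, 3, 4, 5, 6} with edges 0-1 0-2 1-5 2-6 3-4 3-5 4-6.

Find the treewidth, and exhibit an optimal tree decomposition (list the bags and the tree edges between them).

The largest bag has 3 vertices, giving width 2; this decomposition certifies tw(G) ≤ 2. For the lower bound, G contains the cycle 4–3–5–1–0–2–6–4, so G is not a forest; only forests have treewidth ≤ 1, hence tw(G) ≥ 2. Combining the bounds, tw(G) = 2.

Treewidth 2.
One such decomposition:
Bags: B1 = {3, 4, 5}  B2 = {1, 4, 5}  B3 = {0, 1, 4}  B4 = {0, 2, 4}  B5 = {2, 4, 6}
Tree: B1–B2, B2–B3, B3–B4, B4–B5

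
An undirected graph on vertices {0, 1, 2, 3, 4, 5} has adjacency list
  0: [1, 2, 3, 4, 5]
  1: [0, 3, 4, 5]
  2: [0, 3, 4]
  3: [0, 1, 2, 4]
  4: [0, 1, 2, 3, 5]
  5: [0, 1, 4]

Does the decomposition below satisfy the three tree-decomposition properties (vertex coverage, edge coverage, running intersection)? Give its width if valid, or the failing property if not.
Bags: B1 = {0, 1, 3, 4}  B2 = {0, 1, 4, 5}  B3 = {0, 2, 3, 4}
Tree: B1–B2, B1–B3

Vertex coverage: the bags together contain {0, 1, 2, 3, 4, 5}, the full vertex set. Edge coverage: each edge of G has both endpoints in at least one bag. Running intersection: for every vertex, the bags containing it form a connected subtree. All three properties hold, so this is a valid tree decomposition of width max|bag| − 1 = 3, and hence tw(G) ≤ 3.

Yes; width 3.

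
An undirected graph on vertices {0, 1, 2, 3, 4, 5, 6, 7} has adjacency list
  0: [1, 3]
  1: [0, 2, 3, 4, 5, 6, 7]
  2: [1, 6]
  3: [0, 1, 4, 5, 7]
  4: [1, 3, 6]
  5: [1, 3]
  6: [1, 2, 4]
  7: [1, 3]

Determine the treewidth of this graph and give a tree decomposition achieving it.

Each bag holds 3 vertices, so the decomposition has width 2, which upper-bounds the treewidth. On the other hand G contains the 3-clique {1, 2, 6}. A clique must lie in a single bag of any decomposition, so no decomposition can have width below 2. Combining the bounds, tw(G) = 2.

Treewidth 2.
Bags: B1 = {1, 3, 4}  B2 = {1, 3, 7}  B3 = {1, 4, 6}  B4 = {0, 1, 3}  B5 = {1, 2, 6}  B6 = {1, 3, 5}
Tree: B1–B2, B1–B3, B2–B4, B3–B5, B1–B6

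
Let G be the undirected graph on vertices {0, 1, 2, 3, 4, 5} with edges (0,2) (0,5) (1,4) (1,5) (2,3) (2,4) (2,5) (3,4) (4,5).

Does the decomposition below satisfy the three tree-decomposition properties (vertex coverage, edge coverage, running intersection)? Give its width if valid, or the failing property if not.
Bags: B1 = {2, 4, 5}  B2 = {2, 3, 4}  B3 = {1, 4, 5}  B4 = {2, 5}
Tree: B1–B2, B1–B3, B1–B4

No — vertex 0 appears in no bag.

A tree decomposition must satisfy three properties: every vertex lies in some bag; for every edge, both endpoints lie together in some bag; and for every vertex, the bags containing it form a connected subtree. Here vertex 0 appears in no bag, so the decomposition is invalid.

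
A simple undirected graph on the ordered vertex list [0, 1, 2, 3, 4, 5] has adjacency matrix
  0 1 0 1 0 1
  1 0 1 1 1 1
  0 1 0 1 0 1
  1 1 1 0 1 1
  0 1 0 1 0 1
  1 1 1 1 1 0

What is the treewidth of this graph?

A width-3 tree decomposition is:
Bags: B1 = {1, 2, 3, 5}  B2 = {0, 1, 3, 5}  B3 = {1, 3, 4, 5}
Tree: B1–B2, B1–B3
Every bag has size at most 4, so the width is 4 − 1 = 3 and tw(G) ≤ 3. Conversely, {0, 1, 3, 5} is a clique of size 4, and the vertices of any clique must share a bag in every tree decomposition; so some bag has ≥ 4 vertices and tw(G) ≥ 3. Hence tw(G) = 3 exactly.

3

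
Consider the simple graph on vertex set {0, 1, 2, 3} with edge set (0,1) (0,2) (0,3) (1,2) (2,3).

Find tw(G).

A width-2 tree decomposition is:
Bags: B1 = {0, 2, 3}  B2 = {0, 1, 2}
Tree: B1–B2
Every bag has size at most 3, so the width is 3 − 1 = 2 and tw(G) ≤ 2. Conversely, {0, 1, 2} is a clique of size 3, and the vertices of any clique must share a bag in every tree decomposition; so some bag has ≥ 3 vertices and tw(G) ≥ 2. Therefore the treewidth is 2.

2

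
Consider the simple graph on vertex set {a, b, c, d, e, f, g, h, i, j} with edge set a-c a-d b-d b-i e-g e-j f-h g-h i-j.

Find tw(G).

A width-1 tree decomposition is:
Bags: B1 = {a, c}  B2 = {a, d}  B3 = {b, d}  B4 = {b, i}  B5 = {i, j}  B6 = {e, j}  B7 = {e, g}  B8 = {g, h}  B9 = {f, h}
Tree: B1–B2, B2–B3, B3–B4, B4–B5, B5–B6, B6–B7, B7–B8, B8–B9
The largest bag has 2 vertices, giving width 1; this decomposition certifies tw(G) ≤ 1. Since G has at least one edge (e.g. c–a), it is not an edgeless graph, so tw(G) ≥ 1. Combining the bounds, tw(G) = 1.

1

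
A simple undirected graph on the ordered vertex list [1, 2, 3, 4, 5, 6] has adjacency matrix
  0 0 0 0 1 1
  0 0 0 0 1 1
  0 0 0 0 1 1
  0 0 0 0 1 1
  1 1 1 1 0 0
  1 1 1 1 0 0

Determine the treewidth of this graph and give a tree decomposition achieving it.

Treewidth 2.
One optimal decomposition is:
Bags: B1 = {2, 5, 6}  B2 = {1, 5, 6}  B3 = {4, 5, 6}  B4 = {3, 5, 6}
Tree: B1–B2, B2–B3, B3–B4

The largest bag has 3 vertices, giving width 2; this decomposition certifies tw(G) ≤ 2. The edges 6–2–5–1–6 form a cycle, so G is not a tree and its treewidth is at least 2. The upper and lower bounds meet at 2, so that is the treewidth.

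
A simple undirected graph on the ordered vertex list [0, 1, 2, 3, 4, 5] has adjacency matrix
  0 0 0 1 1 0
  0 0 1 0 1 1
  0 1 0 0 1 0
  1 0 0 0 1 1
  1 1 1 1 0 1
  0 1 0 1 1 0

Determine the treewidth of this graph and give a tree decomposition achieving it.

Treewidth 2.
One optimal decomposition is:
Bags: B1 = {1, 4, 5}  B2 = {3, 4, 5}  B3 = {1, 2, 4}  B4 = {0, 3, 4}
Tree: B1–B2, B1–B3, B2–B4

Every bag has size at most 3, so the width is 3 − 1 = 2 and tw(G) ≤ 2. Conversely, {0, 3, 4} is a clique of size 3, and the vertices of any clique must share a bag in every tree decomposition; so some bag has ≥ 3 vertices and tw(G) ≥ 2. Combining the bounds, tw(G) = 2.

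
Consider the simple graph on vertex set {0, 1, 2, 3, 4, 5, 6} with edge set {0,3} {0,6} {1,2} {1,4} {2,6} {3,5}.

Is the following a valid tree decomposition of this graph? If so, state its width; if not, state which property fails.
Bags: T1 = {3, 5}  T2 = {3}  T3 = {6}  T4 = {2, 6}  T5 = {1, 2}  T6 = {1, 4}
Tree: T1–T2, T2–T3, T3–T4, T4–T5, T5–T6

No — vertex 0 appears in no bag.

A tree decomposition must satisfy three properties: every vertex lies in some bag; for every edge, both endpoints lie together in some bag; and for every vertex, the bags containing it form a connected subtree. Here vertex 0 appears in no bag, so the decomposition is invalid.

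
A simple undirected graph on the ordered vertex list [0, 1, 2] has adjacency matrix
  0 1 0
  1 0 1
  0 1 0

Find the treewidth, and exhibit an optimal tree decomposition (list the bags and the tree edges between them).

The largest bag has 2 vertices, giving width 1; this decomposition certifies tw(G) ≤ 1. Since G has at least one edge (e.g. 1–0), it is not an edgeless graph, so tw(G) ≥ 1. Hence tw(G) = 1 exactly.

Treewidth 1.
One optimal decomposition is:
Bags: B1 = {0, 1}  B2 = {1, 2}
Tree: B1–B2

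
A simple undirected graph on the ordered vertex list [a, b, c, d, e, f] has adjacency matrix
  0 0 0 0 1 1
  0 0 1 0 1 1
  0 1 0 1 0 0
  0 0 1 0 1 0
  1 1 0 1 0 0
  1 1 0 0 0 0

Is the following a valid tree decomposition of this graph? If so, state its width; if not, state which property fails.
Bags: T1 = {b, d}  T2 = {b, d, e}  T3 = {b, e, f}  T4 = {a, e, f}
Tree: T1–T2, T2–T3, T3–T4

A tree decomposition must satisfy three properties: every vertex lies in some bag; for every edge, both endpoints lie together in some bag; and for every vertex, the bags containing it form a connected subtree. Here vertex c appears in no bag, so the decomposition is invalid.

No — vertex c appears in no bag.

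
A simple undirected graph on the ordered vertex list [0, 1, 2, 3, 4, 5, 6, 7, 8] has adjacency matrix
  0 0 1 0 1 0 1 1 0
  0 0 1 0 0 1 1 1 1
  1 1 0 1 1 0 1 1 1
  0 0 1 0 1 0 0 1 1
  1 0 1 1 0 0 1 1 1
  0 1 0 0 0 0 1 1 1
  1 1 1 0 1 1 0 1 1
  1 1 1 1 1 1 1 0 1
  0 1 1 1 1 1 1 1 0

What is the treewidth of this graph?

A width-4 tree decomposition is:
Bags: B1 = {2, 4, 6, 7, 8}  B2 = {2, 3, 4, 7, 8}  B3 = {1, 2, 6, 7, 8}  B4 = {0, 2, 4, 6, 7}  B5 = {1, 5, 6, 7, 8}
Tree: B1–B2, B1–B3, B1–B4, B3–B5
Each bag holds 5 vertices, so the decomposition has width 4, which upper-bounds the treewidth. On the other hand G contains the 5-clique {1, 2, 6, 7, 8}. A clique must lie in a single bag of any decomposition, so no decomposition can have width below 4. Therefore the treewidth is 4.

4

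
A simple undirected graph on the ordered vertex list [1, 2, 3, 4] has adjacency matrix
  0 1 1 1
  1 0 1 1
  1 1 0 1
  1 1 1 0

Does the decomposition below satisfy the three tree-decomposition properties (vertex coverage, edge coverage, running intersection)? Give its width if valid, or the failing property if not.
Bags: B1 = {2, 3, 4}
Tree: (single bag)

A tree decomposition must satisfy three properties: every vertex lies in some bag; for every edge, both endpoints lie together in some bag; and for every vertex, the bags containing it form a connected subtree. Here vertex 1 appears in no bag, so the decomposition is invalid.

No — vertex 1 appears in no bag.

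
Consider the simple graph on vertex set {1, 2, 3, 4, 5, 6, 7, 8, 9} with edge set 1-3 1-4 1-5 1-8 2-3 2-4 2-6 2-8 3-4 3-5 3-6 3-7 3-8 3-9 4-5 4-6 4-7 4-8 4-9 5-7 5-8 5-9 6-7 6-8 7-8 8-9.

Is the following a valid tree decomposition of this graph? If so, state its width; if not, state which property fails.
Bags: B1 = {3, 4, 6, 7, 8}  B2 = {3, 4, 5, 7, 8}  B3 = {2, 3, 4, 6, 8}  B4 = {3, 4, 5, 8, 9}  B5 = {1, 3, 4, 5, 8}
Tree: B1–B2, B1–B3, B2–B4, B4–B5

Checking the three conditions: (i) the bags cover all of {1, 2, 3, 4, 5, 6, 7, 8, 9}; (ii) for each edge, some bag contains both endpoints; (iii) the bags containing any fixed vertex form a subtree. All hold, so the decomposition is valid with width 5 − 1 = 4.

Yes; width 4.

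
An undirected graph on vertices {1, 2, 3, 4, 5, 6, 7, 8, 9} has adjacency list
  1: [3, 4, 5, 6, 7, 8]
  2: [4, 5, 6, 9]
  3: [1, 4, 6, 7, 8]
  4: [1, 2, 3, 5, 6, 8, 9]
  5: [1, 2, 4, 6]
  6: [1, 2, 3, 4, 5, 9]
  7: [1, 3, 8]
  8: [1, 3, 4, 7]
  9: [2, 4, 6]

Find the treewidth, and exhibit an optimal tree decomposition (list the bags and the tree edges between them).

Each bag holds 4 vertices, so the decomposition has width 3, which upper-bounds the treewidth. On the other hand G contains the 4-clique {1, 3, 4, 8}. A clique must lie in a single bag of any decomposition, so no decomposition can have width below 3. Therefore the treewidth is 3.

Treewidth 3.
Bags: B1 = {1, 4, 5, 6}  B2 = {1, 3, 4, 6}  B3 = {2, 4, 5, 6}  B4 = {1, 3, 4, 8}  B5 = {1, 3, 7, 8}  B6 = {2, 4, 6, 9}
Tree: B1–B2, B1–B3, B2–B4, B4–B5, B3–B6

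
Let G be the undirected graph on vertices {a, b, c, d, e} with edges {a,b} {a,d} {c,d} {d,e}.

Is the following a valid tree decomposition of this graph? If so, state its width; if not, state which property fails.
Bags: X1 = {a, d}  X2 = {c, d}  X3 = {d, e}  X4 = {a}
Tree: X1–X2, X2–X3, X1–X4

A tree decomposition must satisfy three properties: every vertex lies in some bag; for every edge, both endpoints lie together in some bag; and for every vertex, the bags containing it form a connected subtree. Here vertex b appears in no bag, so the decomposition is invalid.

No — vertex b appears in no bag.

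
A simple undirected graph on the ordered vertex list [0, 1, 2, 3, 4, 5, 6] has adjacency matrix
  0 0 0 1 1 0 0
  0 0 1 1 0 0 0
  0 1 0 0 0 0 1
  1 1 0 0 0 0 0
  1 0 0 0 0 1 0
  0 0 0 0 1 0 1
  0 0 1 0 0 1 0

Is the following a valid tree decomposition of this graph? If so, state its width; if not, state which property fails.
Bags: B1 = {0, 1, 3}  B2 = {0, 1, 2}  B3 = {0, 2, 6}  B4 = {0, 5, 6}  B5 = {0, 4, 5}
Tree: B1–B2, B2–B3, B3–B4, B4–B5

Vertex coverage: the bags together contain {0, 1, 2, 3, 4, 5, 6}, the full vertex set. Edge coverage: each edge of G has both endpoints in at least one bag. Running intersection: for every vertex, the bags containing it form a connected subtree. All three properties hold, so this is a valid tree decomposition of width max|bag| − 1 = 2, and hence tw(G) ≤ 2.

Yes; width 2.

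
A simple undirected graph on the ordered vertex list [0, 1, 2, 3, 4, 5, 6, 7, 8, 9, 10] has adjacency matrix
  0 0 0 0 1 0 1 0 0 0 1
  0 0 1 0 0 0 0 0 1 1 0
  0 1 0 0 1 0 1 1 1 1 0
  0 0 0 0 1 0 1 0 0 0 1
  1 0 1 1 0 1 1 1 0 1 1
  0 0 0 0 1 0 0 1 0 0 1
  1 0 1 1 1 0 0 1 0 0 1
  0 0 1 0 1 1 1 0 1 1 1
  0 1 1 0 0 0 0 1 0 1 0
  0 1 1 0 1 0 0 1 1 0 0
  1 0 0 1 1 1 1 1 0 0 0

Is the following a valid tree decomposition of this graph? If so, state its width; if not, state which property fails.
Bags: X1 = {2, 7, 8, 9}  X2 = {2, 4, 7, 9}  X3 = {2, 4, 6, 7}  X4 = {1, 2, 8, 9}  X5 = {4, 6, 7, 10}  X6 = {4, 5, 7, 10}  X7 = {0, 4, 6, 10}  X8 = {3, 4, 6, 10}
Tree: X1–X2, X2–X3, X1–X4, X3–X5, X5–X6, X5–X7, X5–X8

Checking the three conditions: (i) the bags cover all of {0, 1, 2, 3, 4, 5, 6, 7, 8, 9, 10}; (ii) for each edge, some bag contains both endpoints; (iii) the bags containing any fixed vertex form a subtree. All hold, so the decomposition is valid with width 4 − 1 = 3.

Yes; width 3.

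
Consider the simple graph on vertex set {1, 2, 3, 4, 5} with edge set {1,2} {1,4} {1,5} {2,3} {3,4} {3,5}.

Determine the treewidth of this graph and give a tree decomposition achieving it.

The largest bag has 3 vertices, giving width 2; this decomposition certifies tw(G) ≤ 2. For the lower bound, G contains the cycle 1–4–3–2–1, so G is not a forest; only forests have treewidth ≤ 1, hence tw(G) ≥ 2. The upper and lower bounds meet at 2, so that is the treewidth.

Treewidth 2.
One such decomposition:
Bags: B1 = {1, 3, 4}  B2 = {1, 2, 3}  B3 = {1, 3, 5}
Tree: B1–B2, B2–B3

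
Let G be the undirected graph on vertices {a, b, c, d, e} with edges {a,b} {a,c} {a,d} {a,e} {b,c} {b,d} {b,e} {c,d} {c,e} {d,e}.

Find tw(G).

4

A width-4 tree decomposition is:
Bags: B1 = {a, b, c, d, e}
Tree: (single bag)
With just one bag of size 5, the width is 5 − 1 = 4, so tw(G) ≤ 4. On the other hand G contains the 5-clique {a, b, c, d, e}. A clique must lie in a single bag of any decomposition, so no decomposition can have width below 4. Combining the bounds, tw(G) = 4.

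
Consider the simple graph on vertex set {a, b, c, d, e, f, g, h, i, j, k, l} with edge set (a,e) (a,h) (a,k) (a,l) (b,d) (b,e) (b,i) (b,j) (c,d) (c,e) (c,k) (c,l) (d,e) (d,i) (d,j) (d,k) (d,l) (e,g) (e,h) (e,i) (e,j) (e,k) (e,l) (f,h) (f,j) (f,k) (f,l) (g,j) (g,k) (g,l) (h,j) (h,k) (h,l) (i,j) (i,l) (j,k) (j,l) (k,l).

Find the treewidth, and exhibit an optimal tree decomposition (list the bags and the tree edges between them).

The largest bag has 5 vertices, giving width 4; this decomposition certifies tw(G) ≤ 4. For the lower bound, the 5 vertices {d, e, j, k, l} are pairwise adjacent, and any tree decomposition puts a clique entirely inside one bag — forcing width ≥ 4. Combining the bounds, tw(G) = 4.

Treewidth 4.
One such decomposition:
Bags: B1 = {e, h, j, k, l}  B2 = {d, e, j, k, l}  B3 = {a, e, h, k, l}  B4 = {d, e, i, j, l}  B5 = {f, h, j, k, l}  B6 = {c, d, e, k, l}  B7 = {b, d, e, i, j}  B8 = {e, g, j, k, l}
Tree: B1–B2, B1–B3, B2–B4, B1–B5, B2–B6, B4–B7, B2–B8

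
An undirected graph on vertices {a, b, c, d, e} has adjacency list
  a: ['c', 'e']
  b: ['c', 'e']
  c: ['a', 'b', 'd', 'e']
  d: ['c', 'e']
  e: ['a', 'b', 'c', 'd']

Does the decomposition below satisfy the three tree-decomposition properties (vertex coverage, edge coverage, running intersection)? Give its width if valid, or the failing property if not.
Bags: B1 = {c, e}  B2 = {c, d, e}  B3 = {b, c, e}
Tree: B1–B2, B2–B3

No — vertex a appears in no bag.

A tree decomposition must satisfy three properties: every vertex lies in some bag; for every edge, both endpoints lie together in some bag; and for every vertex, the bags containing it form a connected subtree. Here vertex a appears in no bag, so the decomposition is invalid.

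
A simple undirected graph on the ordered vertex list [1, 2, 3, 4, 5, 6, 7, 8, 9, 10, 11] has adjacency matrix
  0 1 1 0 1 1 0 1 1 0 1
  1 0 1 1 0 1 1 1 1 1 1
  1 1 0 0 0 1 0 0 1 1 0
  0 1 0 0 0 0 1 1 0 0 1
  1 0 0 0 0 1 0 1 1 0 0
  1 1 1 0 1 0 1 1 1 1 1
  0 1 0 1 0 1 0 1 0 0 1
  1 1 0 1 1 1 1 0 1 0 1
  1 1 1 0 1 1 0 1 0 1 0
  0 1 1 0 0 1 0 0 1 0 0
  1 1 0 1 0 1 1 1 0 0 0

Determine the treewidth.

A width-4 tree decomposition is:
Bags: B1 = {1, 2, 6, 8, 9}  B2 = {1, 2, 6, 8, 11}  B3 = {1, 2, 3, 6, 9}  B4 = {2, 3, 6, 9, 10}  B5 = {2, 6, 7, 8, 11}  B6 = {2, 4, 7, 8, 11}  B7 = {1, 5, 6, 8, 9}
Tree: B1–B2, B1–B3, B3–B4, B2–B5, B5–B6, B1–B7
The largest bag has 5 vertices, giving width 4; this decomposition certifies tw(G) ≤ 4. On the other hand G contains the 5-clique {2, 4, 7, 8, 11}. A clique must lie in a single bag of any decomposition, so no decomposition can have width below 4. Therefore the treewidth is 4.

4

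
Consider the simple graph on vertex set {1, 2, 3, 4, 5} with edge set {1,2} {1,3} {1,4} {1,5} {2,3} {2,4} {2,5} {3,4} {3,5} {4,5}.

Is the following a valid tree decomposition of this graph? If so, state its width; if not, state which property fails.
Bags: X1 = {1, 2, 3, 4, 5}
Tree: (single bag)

Yes; width 4.

Checking the three conditions: (i) the bags cover all of {1, 2, 3, 4, 5}; (ii) for each edge, some bag contains both endpoints; (iii) the bags containing any fixed vertex form a subtree. All hold, so the decomposition is valid with width 5 − 1 = 4.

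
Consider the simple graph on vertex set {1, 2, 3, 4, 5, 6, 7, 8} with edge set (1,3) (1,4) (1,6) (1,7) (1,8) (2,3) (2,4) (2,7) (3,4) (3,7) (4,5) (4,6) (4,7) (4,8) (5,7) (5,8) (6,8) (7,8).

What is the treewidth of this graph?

A width-3 tree decomposition is:
Bags: B1 = {1, 3, 4, 7}  B2 = {1, 4, 7, 8}  B3 = {2, 3, 4, 7}  B4 = {4, 5, 7, 8}  B5 = {1, 4, 6, 8}
Tree: B1–B2, B1–B3, B2–B4, B2–B5
Every bag has size at most 4, so the width is 4 − 1 = 3 and tw(G) ≤ 3. Conversely, {1, 4, 6, 8} is a clique of size 4, and the vertices of any clique must share a bag in every tree decomposition; so some bag has ≥ 4 vertices and tw(G) ≥ 3. Combining the bounds, tw(G) = 3.

3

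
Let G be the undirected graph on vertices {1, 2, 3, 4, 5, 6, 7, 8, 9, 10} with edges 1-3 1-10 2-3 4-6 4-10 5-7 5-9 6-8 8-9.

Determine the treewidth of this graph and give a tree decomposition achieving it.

Treewidth 1.
One optimal decomposition is:
Bags: B1 = {5, 7}  B2 = {5, 9}  B3 = {8, 9}  B4 = {6, 8}  B5 = {4, 6}  B6 = {4, 10}  B7 = {1, 10}  B8 = {1, 3}  B9 = {2, 3}
Tree: B1–B2, B2–B3, B3–B4, B4–B5, B5–B6, B6–B7, B7–B8, B8–B9

Every bag has size at most 2, so the width is 2 − 1 = 1 and tw(G) ≤ 1. G has an edge, so its treewidth is at least 1. The upper and lower bounds meet at 1, so that is the treewidth.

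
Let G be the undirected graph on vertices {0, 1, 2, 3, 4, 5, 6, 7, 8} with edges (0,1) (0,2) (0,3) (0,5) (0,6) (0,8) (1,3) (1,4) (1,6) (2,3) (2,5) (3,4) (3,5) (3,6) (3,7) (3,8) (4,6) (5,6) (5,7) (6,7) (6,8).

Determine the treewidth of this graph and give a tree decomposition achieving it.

Every bag has size at most 4, so the width is 4 − 1 = 3 and tw(G) ≤ 3. Conversely, {0, 2, 3, 5} is a clique of size 4, and the vertices of any clique must share a bag in every tree decomposition; so some bag has ≥ 4 vertices and tw(G) ≥ 3. The upper and lower bounds meet at 3, so that is the treewidth.

Treewidth 3.
Bags: B1 = {0, 3, 5, 6}  B2 = {0, 1, 3, 6}  B3 = {0, 3, 6, 8}  B4 = {3, 5, 6, 7}  B5 = {1, 3, 4, 6}  B6 = {0, 2, 3, 5}
Tree: B1–B2, B1–B3, B1–B4, B2–B5, B1–B6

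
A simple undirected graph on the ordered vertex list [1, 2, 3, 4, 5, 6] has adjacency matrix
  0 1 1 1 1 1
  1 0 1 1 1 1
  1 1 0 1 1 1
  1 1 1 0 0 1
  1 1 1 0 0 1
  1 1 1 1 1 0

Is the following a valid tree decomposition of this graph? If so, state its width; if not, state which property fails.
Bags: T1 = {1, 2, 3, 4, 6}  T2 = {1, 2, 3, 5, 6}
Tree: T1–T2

Yes; width 4.

Checking the three conditions: (i) the bags cover all of {1, 2, 3, 4, 5, 6}; (ii) for each edge, some bag contains both endpoints; (iii) the bags containing any fixed vertex form a subtree. All hold, so the decomposition is valid with width 5 − 1 = 4.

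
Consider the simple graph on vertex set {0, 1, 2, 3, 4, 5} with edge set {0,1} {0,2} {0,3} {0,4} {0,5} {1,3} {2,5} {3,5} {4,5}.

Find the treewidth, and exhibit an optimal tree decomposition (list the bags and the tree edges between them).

Treewidth 2.
One such decomposition:
Bags: B1 = {0, 2, 5}  B2 = {0, 3, 5}  B3 = {0, 4, 5}  B4 = {0, 1, 3}
Tree: B1–B2, B2–B3, B2–B4

Every bag has size at most 3, so the width is 3 − 1 = 2 and tw(G) ≤ 2. Conversely, {0, 1, 3} is a clique of size 3, and the vertices of any clique must share a bag in every tree decomposition; so some bag has ≥ 3 vertices and tw(G) ≥ 2. Combining the bounds, tw(G) = 2.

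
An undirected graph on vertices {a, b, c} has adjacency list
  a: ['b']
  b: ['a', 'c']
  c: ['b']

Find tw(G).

A width-1 tree decomposition is:
Bags: B1 = {a, b}  B2 = {b, c}
Tree: B1–B2
Each bag holds 2 vertices, so the decomposition has width 1, which upper-bounds the treewidth. Any graph with an edge has treewidth ≥ 1, and G has the edge b–a. The upper and lower bounds meet at 1, so that is the treewidth.

1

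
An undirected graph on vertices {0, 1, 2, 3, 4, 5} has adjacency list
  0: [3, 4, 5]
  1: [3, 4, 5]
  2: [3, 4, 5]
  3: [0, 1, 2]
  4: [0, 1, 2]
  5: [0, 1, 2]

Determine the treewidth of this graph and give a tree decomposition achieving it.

Treewidth 3.
One such decomposition:
Bags: B1 = {0, 1, 2, 3}  B2 = {0, 1, 2, 4}  B3 = {0, 1, 2, 5}
Tree: B1–B2, B2–B3

The largest bag has 4 vertices, giving width 3; this decomposition certifies tw(G) ≤ 3. For the lower bound: the 4 vertex sets {1,3}, {0,4}, {2}, {5} are disjoint, each induces a connected subgraph, and every pair is joined by at least one edge of G. Contracting each set to a single vertex therefore yields K_{4} as a minor, and since treewidth is minor-monotone, tw(G) ≥ tw(K_{4}) = 3. Combining the bounds, tw(G) = 3.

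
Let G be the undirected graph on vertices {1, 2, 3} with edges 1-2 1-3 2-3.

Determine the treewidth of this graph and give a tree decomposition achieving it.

Treewidth 2.
One optimal decomposition is:
Bags: B1 = {1, 2, 3}
Tree: (single bag)

A single bag containing all 3 vertices is trivially a valid decomposition of width 2. Conversely, {1, 2, 3} is a clique of size 3, and the vertices of any clique must share a bag in every tree decomposition; so some bag has ≥ 3 vertices and tw(G) ≥ 2. Therefore the treewidth is 2.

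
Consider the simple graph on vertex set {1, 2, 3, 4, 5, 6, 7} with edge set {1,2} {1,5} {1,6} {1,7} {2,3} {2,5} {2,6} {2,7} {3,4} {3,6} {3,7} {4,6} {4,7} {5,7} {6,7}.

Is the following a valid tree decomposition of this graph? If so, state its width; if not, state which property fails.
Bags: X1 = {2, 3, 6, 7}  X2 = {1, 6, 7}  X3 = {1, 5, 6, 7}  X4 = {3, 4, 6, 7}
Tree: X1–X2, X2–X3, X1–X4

A tree decomposition must satisfy three properties: every vertex lies in some bag; for every edge, both endpoints lie together in some bag; and for every vertex, the bags containing it form a connected subtree. Here edge (2,1) lies in no bag, so the decomposition is invalid.

No — edge (2,1) lies in no bag.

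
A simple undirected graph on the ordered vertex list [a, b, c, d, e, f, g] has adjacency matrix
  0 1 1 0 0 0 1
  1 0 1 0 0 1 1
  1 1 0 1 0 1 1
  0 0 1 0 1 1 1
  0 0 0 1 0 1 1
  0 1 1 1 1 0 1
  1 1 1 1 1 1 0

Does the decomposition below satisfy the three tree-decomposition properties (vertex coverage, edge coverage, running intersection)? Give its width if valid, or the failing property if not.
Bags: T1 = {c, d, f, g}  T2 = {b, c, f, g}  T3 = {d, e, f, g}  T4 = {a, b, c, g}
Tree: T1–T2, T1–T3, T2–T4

Yes; width 3.

Vertex coverage: the bags together contain {a, b, c, d, e, f, g}, the full vertex set. Edge coverage: each edge of G has both endpoints in at least one bag. Running intersection: for every vertex, the bags containing it form a connected subtree. All three properties hold, so this is a valid tree decomposition of width max|bag| − 1 = 3, and hence tw(G) ≤ 3.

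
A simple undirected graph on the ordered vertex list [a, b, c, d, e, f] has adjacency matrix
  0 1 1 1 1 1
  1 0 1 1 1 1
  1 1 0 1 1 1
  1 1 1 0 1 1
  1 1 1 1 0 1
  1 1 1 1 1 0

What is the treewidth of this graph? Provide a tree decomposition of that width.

Treewidth 5.
Bags: B1 = {a, b, c, d, e, f}
Tree: (single bag)

With just one bag of size 6, the width is 6 − 1 = 5, so tw(G) ≤ 5. Conversely, {a, b, c, d, e, f} is a clique of size 6, and the vertices of any clique must share a bag in every tree decomposition; so some bag has ≥ 6 vertices and tw(G) ≥ 5. Therefore the treewidth is 5.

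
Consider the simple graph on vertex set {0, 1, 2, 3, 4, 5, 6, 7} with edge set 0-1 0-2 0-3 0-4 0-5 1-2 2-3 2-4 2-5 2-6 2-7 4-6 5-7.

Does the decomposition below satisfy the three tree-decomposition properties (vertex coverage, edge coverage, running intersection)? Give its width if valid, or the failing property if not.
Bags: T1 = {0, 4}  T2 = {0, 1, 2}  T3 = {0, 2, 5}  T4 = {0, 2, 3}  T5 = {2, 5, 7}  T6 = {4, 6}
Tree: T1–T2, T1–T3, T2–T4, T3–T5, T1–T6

A tree decomposition must satisfy three properties: every vertex lies in some bag; for every edge, both endpoints lie together in some bag; and for every vertex, the bags containing it form a connected subtree. Here edge (2,4) lies in no bag, so the decomposition is invalid.

No — edge (2,4) lies in no bag.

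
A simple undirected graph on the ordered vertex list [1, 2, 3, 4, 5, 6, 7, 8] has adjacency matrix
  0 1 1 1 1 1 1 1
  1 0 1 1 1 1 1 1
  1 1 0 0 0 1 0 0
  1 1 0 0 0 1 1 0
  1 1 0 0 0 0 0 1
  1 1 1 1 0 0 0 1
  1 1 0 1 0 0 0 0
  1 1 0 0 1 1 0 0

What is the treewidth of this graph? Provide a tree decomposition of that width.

Each bag holds 4 vertices, so the decomposition has width 3, which upper-bounds the treewidth. For the lower bound, the 4 vertices {1, 2, 5, 8} are pairwise adjacent, and any tree decomposition puts a clique entirely inside one bag — forcing width ≥ 3. Therefore the treewidth is 3.

Treewidth 3.
Bags: B1 = {1, 2, 6, 8}  B2 = {1, 2, 4, 6}  B3 = {1, 2, 3, 6}  B4 = {1, 2, 4, 7}  B5 = {1, 2, 5, 8}
Tree: B1–B2, B2–B3, B2–B4, B1–B5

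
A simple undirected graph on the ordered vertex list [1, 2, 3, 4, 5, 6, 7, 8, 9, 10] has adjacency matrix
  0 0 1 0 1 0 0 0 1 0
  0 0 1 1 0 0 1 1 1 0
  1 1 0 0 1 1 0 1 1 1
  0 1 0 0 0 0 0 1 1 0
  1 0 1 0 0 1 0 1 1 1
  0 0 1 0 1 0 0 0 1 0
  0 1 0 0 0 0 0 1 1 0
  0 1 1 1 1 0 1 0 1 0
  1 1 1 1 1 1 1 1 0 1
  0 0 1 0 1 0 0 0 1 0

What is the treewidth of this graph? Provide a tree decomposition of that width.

Every bag has size at most 4, so the width is 4 − 1 = 3 and tw(G) ≤ 3. On the other hand G contains the 4-clique {2, 3, 8, 9}. A clique must lie in a single bag of any decomposition, so no decomposition can have width below 3. Hence tw(G) = 3 exactly.

Treewidth 3.
Bags: B1 = {3, 5, 8, 9}  B2 = {1, 3, 5, 9}  B3 = {2, 3, 8, 9}  B4 = {3, 5, 6, 9}  B5 = {3, 5, 9, 10}  B6 = {2, 7, 8, 9}  B7 = {2, 4, 8, 9}
Tree: B1–B2, B1–B3, B1–B4, B1–B5, B3–B6, B3–B7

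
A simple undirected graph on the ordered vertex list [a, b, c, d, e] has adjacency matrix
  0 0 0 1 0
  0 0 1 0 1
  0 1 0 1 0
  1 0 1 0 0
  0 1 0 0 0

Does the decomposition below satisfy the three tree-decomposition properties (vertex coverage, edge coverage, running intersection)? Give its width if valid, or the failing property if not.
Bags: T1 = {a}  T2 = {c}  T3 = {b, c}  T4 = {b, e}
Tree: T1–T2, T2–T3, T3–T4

No — vertex d appears in no bag.

A tree decomposition must satisfy three properties: every vertex lies in some bag; for every edge, both endpoints lie together in some bag; and for every vertex, the bags containing it form a connected subtree. Here vertex d appears in no bag, so the decomposition is invalid.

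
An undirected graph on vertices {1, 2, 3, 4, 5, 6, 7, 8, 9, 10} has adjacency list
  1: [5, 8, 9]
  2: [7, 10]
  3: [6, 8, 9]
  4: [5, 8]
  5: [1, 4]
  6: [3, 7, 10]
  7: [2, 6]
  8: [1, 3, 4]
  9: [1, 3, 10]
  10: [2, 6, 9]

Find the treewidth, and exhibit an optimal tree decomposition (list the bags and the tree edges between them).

Treewidth 2.
Bags: B1 = {2, 6, 7}  B2 = {2, 6, 10}  B3 = {3, 6, 10}  B4 = {3, 9, 10}  B5 = {3, 8, 9}  B6 = {1, 8, 9}  B7 = {1, 4, 8}  B8 = {1, 4, 5}
Tree: B1–B2, B2–B3, B3–B4, B4–B5, B5–B6, B6–B7, B7–B8

Every bag has size at most 3, so the width is 3 − 1 = 2 and tw(G) ≤ 2. For the lower bound, G contains the cycle 7–2–10–6–7, so G is not a forest; only forests have treewidth ≤ 1, hence tw(G) ≥ 2. Combining the bounds, tw(G) = 2.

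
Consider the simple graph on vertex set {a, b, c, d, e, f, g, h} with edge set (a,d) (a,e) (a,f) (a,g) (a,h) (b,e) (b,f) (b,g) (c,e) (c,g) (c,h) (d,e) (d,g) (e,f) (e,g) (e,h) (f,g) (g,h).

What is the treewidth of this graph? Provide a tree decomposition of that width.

The largest bag has 4 vertices, giving width 3; this decomposition certifies tw(G) ≤ 3. Conversely, {c, e, g, h} is a clique of size 4, and the vertices of any clique must share a bag in every tree decomposition; so some bag has ≥ 4 vertices and tw(G) ≥ 3. Combining the bounds, tw(G) = 3.

Treewidth 3.
One such decomposition:
Bags: B1 = {b, e, f, g}  B2 = {a, e, f, g}  B3 = {a, e, g, h}  B4 = {c, e, g, h}  B5 = {a, d, e, g}
Tree: B1–B2, B2–B3, B3–B4, B3–B5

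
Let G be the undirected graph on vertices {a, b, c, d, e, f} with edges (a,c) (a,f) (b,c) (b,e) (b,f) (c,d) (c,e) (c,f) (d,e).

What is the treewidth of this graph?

A width-2 tree decomposition is:
Bags: B1 = {b, c, f}  B2 = {a, c, f}  B3 = {b, c, e}  B4 = {c, d, e}
Tree: B1–B2, B1–B3, B3–B4
Every bag has size at most 3, so the width is 3 − 1 = 2 and tw(G) ≤ 2. For the lower bound, the 3 vertices {c, d, e} are pairwise adjacent, and any tree decomposition puts a clique entirely inside one bag — forcing width ≥ 2. The upper and lower bounds meet at 2, so that is the treewidth.

2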